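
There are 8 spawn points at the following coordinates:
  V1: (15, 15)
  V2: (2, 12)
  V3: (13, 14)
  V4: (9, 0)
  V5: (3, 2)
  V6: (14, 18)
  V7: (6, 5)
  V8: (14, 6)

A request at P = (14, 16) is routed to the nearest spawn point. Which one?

Squared Euclidean distances:
|PV1|² = (14−15)² + (16−15)² = 1 + 1 = 2
|PV2|² = (14−2)² + (16−12)² = 144 + 16 = 160
|PV3|² = (14−13)² + (16−14)² = 1 + 4 = 5
|PV4|² = (14−9)² + (16−0)² = 25 + 256 = 281
|PV5|² = (14−3)² + (16−2)² = 121 + 196 = 317
|PV6|² = (14−14)² + (16−18)² = 0 + 4 = 4
|PV7|² = (14−6)² + (16−5)² = 64 + 121 = 185
|PV8|² = (14−14)² + (16−6)² = 0 + 100 = 100
V1 is nearest.

V1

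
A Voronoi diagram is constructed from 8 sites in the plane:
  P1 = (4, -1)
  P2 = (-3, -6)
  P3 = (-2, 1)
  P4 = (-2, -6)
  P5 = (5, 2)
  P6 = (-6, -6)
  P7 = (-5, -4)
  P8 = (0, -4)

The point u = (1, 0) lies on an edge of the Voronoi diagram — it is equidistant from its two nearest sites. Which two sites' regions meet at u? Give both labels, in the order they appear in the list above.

Squared distances from u to each site:
|uP1|² = 9 + 1 = 10
|uP2|² = 16 + 36 = 52
|uP3|² = 9 + 1 = 10
|uP4|² = 9 + 36 = 45
|uP5|² = 16 + 4 = 20
|uP6|² = 49 + 36 = 85
|uP7|² = 36 + 16 = 52
|uP8|² = 1 + 16 = 17
u is equidistant from P1 and P3 (both at squared distance 10), and every other site is strictly farther — so u lies on the P1–P3 Voronoi edge.

P1 and P3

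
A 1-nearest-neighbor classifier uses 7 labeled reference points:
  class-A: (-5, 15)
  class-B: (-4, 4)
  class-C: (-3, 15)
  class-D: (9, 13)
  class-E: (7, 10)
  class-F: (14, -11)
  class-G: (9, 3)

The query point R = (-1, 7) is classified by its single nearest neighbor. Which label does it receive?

class-B

Since √ is increasing, it suffices to compare squared distances:
d²(R, class-A) = (-1−(-5))² + (7−15)² = 16 + 64 = 80
d²(R, class-B) = (-1−(-4))² + (7−4)² = 9 + 9 = 18
d²(R, class-C) = (-1−(-3))² + (7−15)² = 4 + 64 = 68
d²(R, class-D) = (-1−9)² + (7−13)² = 100 + 36 = 136
d²(R, class-E) = (-1−7)² + (7−10)² = 64 + 9 = 73
d²(R, class-F) = (-1−14)² + (7−(-11))² = 225 + 324 = 549
d²(R, class-G) = (-1−9)² + (7−3)² = 100 + 16 = 116
Minimum is at class-B.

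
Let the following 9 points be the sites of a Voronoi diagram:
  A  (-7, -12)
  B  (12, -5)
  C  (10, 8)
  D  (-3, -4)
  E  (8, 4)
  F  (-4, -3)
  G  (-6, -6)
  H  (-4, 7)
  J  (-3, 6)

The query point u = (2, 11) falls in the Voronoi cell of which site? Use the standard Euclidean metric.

J

Since √ is increasing, it suffices to compare squared distances:
|uA|² = (2−(-7))² + (11−(-12))² = 81 + 529 = 610
|uB|² = (2−12)² + (11−(-5))² = 100 + 256 = 356
|uC|² = (2−10)² + (11−8)² = 64 + 9 = 73
|uD|² = (2−(-3))² + (11−(-4))² = 25 + 225 = 250
|uE|² = (2−8)² + (11−4)² = 36 + 49 = 85
|uF|² = (2−(-4))² + (11−(-3))² = 36 + 196 = 232
|uG|² = (2−(-6))² + (11−(-6))² = 64 + 289 = 353
|uH|² = (2−(-4))² + (11−7)² = 36 + 16 = 52
|uJ|² = (2−(-3))² + (11−6)² = 25 + 25 = 50
The smallest is to J, so u lies in the Voronoi region of J.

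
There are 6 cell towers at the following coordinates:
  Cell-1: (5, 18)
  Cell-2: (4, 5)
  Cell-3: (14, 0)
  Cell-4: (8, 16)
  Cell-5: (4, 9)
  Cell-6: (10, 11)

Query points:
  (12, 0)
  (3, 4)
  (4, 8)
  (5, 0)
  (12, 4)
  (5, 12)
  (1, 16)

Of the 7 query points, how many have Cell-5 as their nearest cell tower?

2

(12, 0) — d² to each: Cell-1:373, Cell-2:89, Cell-3:4, Cell-4:272, Cell-5:145, Cell-6:125 → nearest is Cell-3
(3, 4) — d² to each: Cell-1:200, Cell-2:2, Cell-3:137, Cell-4:169, Cell-5:26, Cell-6:98 → nearest is Cell-2
(4, 8) — d² to each: Cell-1:101, Cell-2:9, Cell-3:164, Cell-4:80, Cell-5:1, Cell-6:45 → nearest is Cell-5
(5, 0) — d² to each: Cell-1:324, Cell-2:26, Cell-3:81, Cell-4:265, Cell-5:82, Cell-6:146 → nearest is Cell-2
(12, 4) — d² to each: Cell-1:245, Cell-2:65, Cell-3:20, Cell-4:160, Cell-5:89, Cell-6:53 → nearest is Cell-3
(5, 12) — d² to each: Cell-1:36, Cell-2:50, Cell-3:225, Cell-4:25, Cell-5:10, Cell-6:26 → nearest is Cell-5
(1, 16) — d² to each: Cell-1:20, Cell-2:130, Cell-3:425, Cell-4:49, Cell-5:58, Cell-6:106 → nearest is Cell-1
2 of the 7 points have Cell-5 as nearest.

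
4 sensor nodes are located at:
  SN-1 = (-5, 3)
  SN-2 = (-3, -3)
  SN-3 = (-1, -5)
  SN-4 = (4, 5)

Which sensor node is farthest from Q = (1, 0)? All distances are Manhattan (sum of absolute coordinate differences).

d(Q, SN-1) = |1−(-5)| + |0−3| = 6 + 3 = 9
d(Q, SN-2) = |1−(-3)| + |0−(-3)| = 4 + 3 = 7
d(Q, SN-3) = |1−(-1)| + |0−(-5)| = 2 + 5 = 7
d(Q, SN-4) = |1−4| + |0−5| = 3 + 5 = 8
The largest is to SN-1.

SN-1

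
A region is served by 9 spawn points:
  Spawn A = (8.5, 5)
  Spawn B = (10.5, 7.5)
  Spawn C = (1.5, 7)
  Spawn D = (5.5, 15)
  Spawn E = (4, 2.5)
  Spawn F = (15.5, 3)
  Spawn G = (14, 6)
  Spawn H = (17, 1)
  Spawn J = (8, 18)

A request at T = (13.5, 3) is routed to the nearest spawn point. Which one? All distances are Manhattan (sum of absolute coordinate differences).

Spawn F

d(T, Spawn A) = |13.5−8.5| + |3−5| = 5 + 2 = 7
d(T, Spawn B) = |13.5−10.5| + |3−7.5| = 3 + 4.5 = 7.5
d(T, Spawn C) = |13.5−1.5| + |3−7| = 12 + 4 = 16
d(T, Spawn D) = |13.5−5.5| + |3−15| = 8 + 12 = 20
d(T, Spawn E) = |13.5−4| + |3−2.5| = 9.5 + 0.5 = 10
d(T, Spawn F) = |13.5−15.5| + |3−3| = 2 + 0 = 2
d(T, Spawn G) = |13.5−14| + |3−6| = 0.5 + 3 = 3.5
d(T, Spawn H) = |13.5−17| + |3−1| = 3.5 + 2 = 5.5
d(T, Spawn J) = |13.5−8| + |3−18| = 5.5 + 15 = 20.5
Spawn F is nearest.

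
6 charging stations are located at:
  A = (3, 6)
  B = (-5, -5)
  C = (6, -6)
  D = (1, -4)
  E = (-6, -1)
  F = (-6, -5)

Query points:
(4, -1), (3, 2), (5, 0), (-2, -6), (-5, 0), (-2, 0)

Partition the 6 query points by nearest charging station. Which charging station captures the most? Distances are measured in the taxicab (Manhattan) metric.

E

(4, -1) — d to each: A:8, B:13, C:7, D:6, E:10, F:14 → nearest is D
(3, 2) — d to each: A:4, B:15, C:11, D:8, E:12, F:16 → nearest is A
(5, 0) — d to each: A:8, B:15, C:7, D:8, E:12, F:16 → nearest is C
(-2, -6) — d to each: A:17, B:4, C:8, D:5, E:9, F:5 → nearest is B
(-5, 0) — d to each: A:14, B:5, C:17, D:10, E:2, F:6 → nearest is E
(-2, 0) — d to each: A:11, B:8, C:14, D:7, E:5, F:9 → nearest is E
Tally — A:1, B:1, C:1, D:1, E:2. E captures the most (2).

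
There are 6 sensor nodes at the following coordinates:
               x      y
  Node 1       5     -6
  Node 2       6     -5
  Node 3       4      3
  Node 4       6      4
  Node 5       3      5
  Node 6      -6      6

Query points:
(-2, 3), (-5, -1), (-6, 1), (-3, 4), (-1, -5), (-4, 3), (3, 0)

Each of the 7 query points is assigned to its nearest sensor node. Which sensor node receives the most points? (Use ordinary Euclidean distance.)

Node 6

(-2, 3) — d² to each: Node 1:130, Node 2:128, Node 3:36, Node 4:65, Node 5:29, Node 6:25 → nearest is Node 6
(-5, -1) — d² to each: Node 1:125, Node 2:137, Node 3:97, Node 4:146, Node 5:100, Node 6:50 → nearest is Node 6
(-6, 1) — d² to each: Node 1:170, Node 2:180, Node 3:104, Node 4:153, Node 5:97, Node 6:25 → nearest is Node 6
(-3, 4) — d² to each: Node 1:164, Node 2:162, Node 3:50, Node 4:81, Node 5:37, Node 6:13 → nearest is Node 6
(-1, -5) — d² to each: Node 1:37, Node 2:49, Node 3:89, Node 4:130, Node 5:116, Node 6:146 → nearest is Node 1
(-4, 3) — d² to each: Node 1:162, Node 2:164, Node 3:64, Node 4:101, Node 5:53, Node 6:13 → nearest is Node 6
(3, 0) — d² to each: Node 1:40, Node 2:34, Node 3:10, Node 4:25, Node 5:25, Node 6:117 → nearest is Node 3
Tally — Node 1:1, Node 3:1, Node 6:5. Node 6 captures the most (5).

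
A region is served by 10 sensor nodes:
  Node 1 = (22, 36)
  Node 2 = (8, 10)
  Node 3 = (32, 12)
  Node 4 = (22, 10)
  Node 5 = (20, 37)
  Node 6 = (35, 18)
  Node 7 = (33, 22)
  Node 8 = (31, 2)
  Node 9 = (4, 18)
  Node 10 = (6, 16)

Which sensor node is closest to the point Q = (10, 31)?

Node 5

Since √ is increasing, it suffices to compare squared distances:
d²(Q, Node 1) = (10−22)² + (31−36)² = 144 + 25 = 169
d²(Q, Node 2) = (10−8)² + (31−10)² = 4 + 441 = 445
d²(Q, Node 3) = (10−32)² + (31−12)² = 484 + 361 = 845
d²(Q, Node 4) = (10−22)² + (31−10)² = 144 + 441 = 585
d²(Q, Node 5) = (10−20)² + (31−37)² = 100 + 36 = 136
d²(Q, Node 6) = (10−35)² + (31−18)² = 625 + 169 = 794
d²(Q, Node 7) = (10−33)² + (31−22)² = 529 + 81 = 610
d²(Q, Node 8) = (10−31)² + (31−2)² = 441 + 841 = 1282
d²(Q, Node 9) = (10−4)² + (31−18)² = 36 + 169 = 205
d²(Q, Node 10) = (10−6)² + (31−16)² = 16 + 225 = 241
Minimum is at Node 5.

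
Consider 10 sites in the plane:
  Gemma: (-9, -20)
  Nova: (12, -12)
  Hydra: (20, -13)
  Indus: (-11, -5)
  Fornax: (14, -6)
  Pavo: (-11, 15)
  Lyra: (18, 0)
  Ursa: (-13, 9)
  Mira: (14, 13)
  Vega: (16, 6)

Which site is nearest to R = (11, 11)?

Mira

Compare squared distances (the ordering matches that of the actual distances):
d²(R, Gemma) = (11−(-9))² + (11−(-20))² = 400 + 961 = 1361
d²(R, Nova) = (11−12)² + (11−(-12))² = 1 + 529 = 530
d²(R, Hydra) = (11−20)² + (11−(-13))² = 81 + 576 = 657
d²(R, Indus) = (11−(-11))² + (11−(-5))² = 484 + 256 = 740
d²(R, Fornax) = (11−14)² + (11−(-6))² = 9 + 289 = 298
d²(R, Pavo) = (11−(-11))² + (11−15)² = 484 + 16 = 500
d²(R, Lyra) = (11−18)² + (11−0)² = 49 + 121 = 170
d²(R, Ursa) = (11−(-13))² + (11−9)² = 576 + 4 = 580
d²(R, Mira) = (11−14)² + (11−13)² = 9 + 4 = 13
d²(R, Vega) = (11−16)² + (11−6)² = 25 + 25 = 50
Minimum is at Mira.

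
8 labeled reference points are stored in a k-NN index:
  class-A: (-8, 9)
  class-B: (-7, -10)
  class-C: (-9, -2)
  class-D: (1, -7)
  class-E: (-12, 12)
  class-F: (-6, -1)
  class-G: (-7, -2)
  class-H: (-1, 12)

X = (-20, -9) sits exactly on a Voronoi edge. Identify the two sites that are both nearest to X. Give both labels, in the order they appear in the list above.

Squared distances from X to each site:
d²(X, class-A) = 144 + 324 = 468
d²(X, class-B) = 169 + 1 = 170
d²(X, class-C) = 121 + 49 = 170
d²(X, class-D) = 441 + 4 = 445
d²(X, class-E) = 64 + 441 = 505
d²(X, class-F) = 196 + 64 = 260
d²(X, class-G) = 169 + 49 = 218
d²(X, class-H) = 361 + 441 = 802
X is equidistant from class-B and class-C (both at squared distance 170), and every other site is strictly farther — so X lies on the class-B–class-C Voronoi edge.

class-B and class-C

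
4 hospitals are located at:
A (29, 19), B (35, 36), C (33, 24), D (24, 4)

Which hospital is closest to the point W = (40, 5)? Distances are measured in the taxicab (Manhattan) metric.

D

d(W,A) = |40−29| + |5−19| = 11 + 14 = 25
d(W,B) = |40−35| + |5−36| = 5 + 31 = 36
d(W,C) = |40−33| + |5−24| = 7 + 19 = 26
d(W,D) = |40−24| + |5−4| = 16 + 1 = 17
D is nearest.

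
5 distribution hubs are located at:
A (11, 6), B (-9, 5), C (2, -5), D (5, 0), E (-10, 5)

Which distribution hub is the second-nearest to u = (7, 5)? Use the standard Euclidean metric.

D

Squared Euclidean distances:
|uA|² = 16 + 1 = 17
|uB|² = 256 + 0 = 256
|uC|² = 25 + 100 = 125
|uD|² = 4 + 25 = 29
|uE|² = 289 + 0 = 289
Sorted ascending: A, D, C, … — the second-nearest is D.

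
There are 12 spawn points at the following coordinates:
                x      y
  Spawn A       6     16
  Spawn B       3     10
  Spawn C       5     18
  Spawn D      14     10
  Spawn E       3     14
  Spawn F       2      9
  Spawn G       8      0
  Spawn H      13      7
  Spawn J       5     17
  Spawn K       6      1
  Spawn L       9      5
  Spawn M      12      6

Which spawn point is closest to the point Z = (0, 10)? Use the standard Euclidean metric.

Since √ is increasing, it suffices to compare squared distances:
d²(Z, Spawn A) = (0−6)² + (10−16)² = 36 + 36 = 72
d²(Z, Spawn B) = (0−3)² + (10−10)² = 9 + 0 = 9
d²(Z, Spawn C) = (0−5)² + (10−18)² = 25 + 64 = 89
d²(Z, Spawn D) = (0−14)² + (10−10)² = 196 + 0 = 196
d²(Z, Spawn E) = (0−3)² + (10−14)² = 9 + 16 = 25
d²(Z, Spawn F) = (0−2)² + (10−9)² = 4 + 1 = 5
d²(Z, Spawn G) = (0−8)² + (10−0)² = 64 + 100 = 164
d²(Z, Spawn H) = (0−13)² + (10−7)² = 169 + 9 = 178
d²(Z, Spawn J) = (0−5)² + (10−17)² = 25 + 49 = 74
d²(Z, Spawn K) = (0−6)² + (10−1)² = 36 + 81 = 117
d²(Z, Spawn L) = (0−9)² + (10−5)² = 81 + 25 = 106
d²(Z, Spawn M) = (0−12)² + (10−6)² = 144 + 16 = 160
Minimum is at Spawn F.

Spawn F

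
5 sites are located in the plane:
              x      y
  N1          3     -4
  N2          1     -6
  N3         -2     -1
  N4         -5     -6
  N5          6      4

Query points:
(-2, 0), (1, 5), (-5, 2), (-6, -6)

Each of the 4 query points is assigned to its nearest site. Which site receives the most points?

(-2, 0) — d² to each: N1:41, N2:45, N3:1, N4:45, N5:80 → nearest is N3
(1, 5) — d² to each: N1:85, N2:121, N3:45, N4:157, N5:26 → nearest is N5
(-5, 2) — d² to each: N1:100, N2:100, N3:18, N4:64, N5:125 → nearest is N3
(-6, -6) — d² to each: N1:85, N2:49, N3:41, N4:1, N5:244 → nearest is N4
Tally — N3:2, N4:1, N5:1. N3 captures the most (2).

N3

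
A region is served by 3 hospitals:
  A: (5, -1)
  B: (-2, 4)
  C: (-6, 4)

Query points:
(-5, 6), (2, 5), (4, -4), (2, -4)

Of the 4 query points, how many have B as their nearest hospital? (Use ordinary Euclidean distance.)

(-5, 6) — d² to each: A:149, B:13, C:5 → nearest is C
(2, 5) — d² to each: A:45, B:17, C:65 → nearest is B
(4, -4) — d² to each: A:10, B:100, C:164 → nearest is A
(2, -4) — d² to each: A:18, B:80, C:128 → nearest is A
1 of the 4 points has B as nearest.

1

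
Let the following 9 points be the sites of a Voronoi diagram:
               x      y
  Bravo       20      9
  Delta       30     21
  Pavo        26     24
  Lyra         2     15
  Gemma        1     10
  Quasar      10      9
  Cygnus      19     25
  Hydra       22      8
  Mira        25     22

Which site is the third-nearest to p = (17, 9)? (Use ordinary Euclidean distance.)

Quasar

Squared Euclidean distances:
d²(p, Bravo) = 9 + 0 = 9
d²(p, Delta) = 169 + 144 = 313
d²(p, Pavo) = 81 + 225 = 306
d²(p, Lyra) = 225 + 36 = 261
d²(p, Gemma) = 256 + 1 = 257
d²(p, Quasar) = 49 + 0 = 49
d²(p, Cygnus) = 4 + 256 = 260
d²(p, Hydra) = 25 + 1 = 26
d²(p, Mira) = 64 + 169 = 233
Sorted ascending: Bravo, Hydra, Quasar, Mira, … — the third-nearest is Quasar.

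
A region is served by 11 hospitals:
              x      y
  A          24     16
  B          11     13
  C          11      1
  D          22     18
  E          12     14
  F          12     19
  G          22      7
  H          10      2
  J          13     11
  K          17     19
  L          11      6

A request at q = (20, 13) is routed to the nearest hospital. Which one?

Compare squared distances (the ordering matches that of the actual distances):
|qA|² = (20−24)² + (13−16)² = 16 + 9 = 25
|qB|² = (20−11)² + (13−13)² = 81 + 0 = 81
|qC|² = (20−11)² + (13−1)² = 81 + 144 = 225
|qD|² = (20−22)² + (13−18)² = 4 + 25 = 29
|qE|² = (20−12)² + (13−14)² = 64 + 1 = 65
|qF|² = (20−12)² + (13−19)² = 64 + 36 = 100
|qG|² = (20−22)² + (13−7)² = 4 + 36 = 40
|qH|² = (20−10)² + (13−2)² = 100 + 121 = 221
|qJ|² = (20−13)² + (13−11)² = 49 + 4 = 53
|qK|² = (20−17)² + (13−19)² = 9 + 36 = 45
|qL|² = (20−11)² + (13−6)² = 81 + 49 = 130
Minimum is at A.

A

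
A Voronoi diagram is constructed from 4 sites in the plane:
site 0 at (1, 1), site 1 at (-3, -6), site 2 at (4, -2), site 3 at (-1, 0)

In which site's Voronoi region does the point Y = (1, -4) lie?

Squared Euclidean distances:
d²(Y, site 0) = (1−1)² + (-4−1)² = 0 + 25 = 25
d²(Y, site 1) = (1−(-3))² + (-4−(-6))² = 16 + 4 = 20
d²(Y, site 2) = (1−4)² + (-4−(-2))² = 9 + 4 = 13
d²(Y, site 3) = (1−(-1))² + (-4−0)² = 4 + 16 = 20
site 2 is nearest.

site 2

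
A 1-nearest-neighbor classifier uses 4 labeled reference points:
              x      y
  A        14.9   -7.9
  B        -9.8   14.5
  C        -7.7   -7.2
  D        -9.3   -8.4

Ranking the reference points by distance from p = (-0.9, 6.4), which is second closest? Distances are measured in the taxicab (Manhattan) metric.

d(p,A) = |-0.9−14.9| + |6.4−(-7.9)| = 15.8 + 14.3 = 30.1
d(p,B) = |-0.9−(-9.8)| + |6.4−14.5| = 8.9 + 8.1 = 17
d(p,C) = |-0.9−(-7.7)| + |6.4−(-7.2)| = 6.8 + 13.6 = 20.4
d(p,D) = |-0.9−(-9.3)| + |6.4−(-8.4)| = 8.4 + 14.8 = 23.2
Sorted ascending: B, C, D, … — the second-nearest is C.

C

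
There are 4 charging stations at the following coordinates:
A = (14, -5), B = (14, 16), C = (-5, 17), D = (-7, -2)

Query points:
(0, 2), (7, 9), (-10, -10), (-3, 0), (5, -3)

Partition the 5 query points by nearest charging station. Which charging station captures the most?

(0, 2) — d² to each: A:245, B:392, C:250, D:65 → nearest is D
(7, 9) — d² to each: A:245, B:98, C:208, D:317 → nearest is B
(-10, -10) — d² to each: A:601, B:1252, C:754, D:73 → nearest is D
(-3, 0) — d² to each: A:314, B:545, C:293, D:20 → nearest is D
(5, -3) — d² to each: A:85, B:442, C:500, D:145 → nearest is A
Tally — A:1, B:1, D:3. D captures the most (3).

D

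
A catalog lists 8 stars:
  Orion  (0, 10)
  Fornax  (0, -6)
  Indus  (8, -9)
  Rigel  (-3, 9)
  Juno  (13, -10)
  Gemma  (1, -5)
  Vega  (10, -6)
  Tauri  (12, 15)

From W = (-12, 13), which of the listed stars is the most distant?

Since √ is increasing, it suffices to compare squared distances:
d²(W, Orion) = 144 + 9 = 153
d²(W, Fornax) = 144 + 361 = 505
d²(W, Indus) = 400 + 484 = 884
d²(W, Rigel) = 81 + 16 = 97
d²(W, Juno) = 625 + 529 = 1154
d²(W, Gemma) = 169 + 324 = 493
d²(W, Vega) = 484 + 361 = 845
d²(W, Tauri) = 576 + 4 = 580
The largest is to Juno.

Juno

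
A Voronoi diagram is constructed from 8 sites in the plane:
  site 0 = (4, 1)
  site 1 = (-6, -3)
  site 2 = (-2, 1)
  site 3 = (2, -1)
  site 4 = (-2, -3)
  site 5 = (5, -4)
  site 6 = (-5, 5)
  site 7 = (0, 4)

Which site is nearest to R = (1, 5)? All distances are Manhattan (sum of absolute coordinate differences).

d(R, site 0) = 3 + 4 = 7
d(R, site 1) = 7 + 8 = 15
d(R, site 2) = 3 + 4 = 7
d(R, site 3) = 1 + 6 = 7
d(R, site 4) = 3 + 8 = 11
d(R, site 5) = 4 + 9 = 13
d(R, site 6) = 6 + 0 = 6
d(R, site 7) = 1 + 1 = 2
site 7 is nearest.

site 7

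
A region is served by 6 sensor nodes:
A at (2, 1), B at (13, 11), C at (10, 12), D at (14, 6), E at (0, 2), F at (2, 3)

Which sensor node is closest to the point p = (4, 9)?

Squared Euclidean distances:
|pA|² = 4 + 64 = 68
|pB|² = 81 + 4 = 85
|pC|² = 36 + 9 = 45
|pD|² = 100 + 9 = 109
|pE|² = 16 + 49 = 65
|pF|² = 4 + 36 = 40
Minimum is at F.

F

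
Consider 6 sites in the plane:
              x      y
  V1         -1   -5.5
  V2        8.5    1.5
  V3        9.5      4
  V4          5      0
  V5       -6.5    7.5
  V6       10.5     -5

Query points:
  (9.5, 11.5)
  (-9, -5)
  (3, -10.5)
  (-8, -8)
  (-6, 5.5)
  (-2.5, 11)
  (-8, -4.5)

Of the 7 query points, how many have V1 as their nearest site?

4

(9.5, 11.5) — d² to each: V1:399.25, V2:101, V3:56.25, V4:152.5, V5:272, V6:273.25 → nearest is V3
(-9, -5) — d² to each: V1:64.25, V2:348.5, V3:423.25, V4:221, V5:162.5, V6:380.25 → nearest is V1
(3, -10.5) — d² to each: V1:41, V2:174.25, V3:252.5, V4:114.25, V5:414.25, V6:86.5 → nearest is V1
(-8, -8) — d² to each: V1:55.25, V2:362.5, V3:450.25, V4:233, V5:242.5, V6:351.25 → nearest is V1
(-6, 5.5) — d² to each: V1:146, V2:226.25, V3:242.5, V4:151.25, V5:4.25, V6:382.5 → nearest is V5
(-2.5, 11) — d² to each: V1:274.5, V2:211.25, V3:193, V4:177.25, V5:28.25, V6:425 → nearest is V5
(-8, -4.5) — d² to each: V1:50, V2:308.25, V3:378.5, V4:189.25, V5:146.25, V6:342.5 → nearest is V1
4 of the 7 points have V1 as nearest.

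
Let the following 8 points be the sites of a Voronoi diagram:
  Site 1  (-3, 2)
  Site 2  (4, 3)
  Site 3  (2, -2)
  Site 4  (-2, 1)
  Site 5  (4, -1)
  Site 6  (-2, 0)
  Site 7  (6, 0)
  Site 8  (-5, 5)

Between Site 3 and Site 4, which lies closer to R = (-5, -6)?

Site 4

Compare squared distances:
d²(R, Site 3) = (-5−2)² + (-6−(-2))² = 49 + 16 = 65
d²(R, Site 4) = (-5−(-2))² + (-6−1)² = 9 + 49 = 58
65 > 58, so Site 4 is closer.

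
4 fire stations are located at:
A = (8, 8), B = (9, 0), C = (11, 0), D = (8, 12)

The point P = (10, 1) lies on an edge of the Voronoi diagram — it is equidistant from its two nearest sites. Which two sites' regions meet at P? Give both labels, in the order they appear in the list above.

Squared distances from P to each site:
|PA|² = (10−8)² + (1−8)² = 4 + 49 = 53
|PB|² = (10−9)² + (1−0)² = 1 + 1 = 2
|PC|² = (10−11)² + (1−0)² = 1 + 1 = 2
|PD|² = (10−8)² + (1−12)² = 4 + 121 = 125
P is equidistant from B and C (both at squared distance 2), and every other site is strictly farther — so P lies on the B–C Voronoi edge.

B and C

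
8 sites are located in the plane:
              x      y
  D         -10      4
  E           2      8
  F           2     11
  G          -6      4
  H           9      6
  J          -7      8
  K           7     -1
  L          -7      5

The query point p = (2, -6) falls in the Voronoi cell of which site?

K

Since √ is increasing, it suffices to compare squared distances:
|pD|² = 144 + 100 = 244
|pE|² = 0 + 196 = 196
|pF|² = 0 + 289 = 289
|pG|² = 64 + 100 = 164
|pH|² = 49 + 144 = 193
|pJ|² = 81 + 196 = 277
|pK|² = 25 + 25 = 50
|pL|² = 81 + 121 = 202
The smallest is to K, so p lies in the Voronoi region of K.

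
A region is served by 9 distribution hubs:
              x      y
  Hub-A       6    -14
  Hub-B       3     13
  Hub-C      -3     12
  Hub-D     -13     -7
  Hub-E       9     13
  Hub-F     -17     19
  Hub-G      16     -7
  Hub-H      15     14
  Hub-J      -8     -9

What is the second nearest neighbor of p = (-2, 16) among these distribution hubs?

Squared Euclidean distances:
d²(p, Hub-A) = (-2−6)² + (16−(-14))² = 64 + 900 = 964
d²(p, Hub-B) = (-2−3)² + (16−13)² = 25 + 9 = 34
d²(p, Hub-C) = (-2−(-3))² + (16−12)² = 1 + 16 = 17
d²(p, Hub-D) = (-2−(-13))² + (16−(-7))² = 121 + 529 = 650
d²(p, Hub-E) = (-2−9)² + (16−13)² = 121 + 9 = 130
d²(p, Hub-F) = (-2−(-17))² + (16−19)² = 225 + 9 = 234
d²(p, Hub-G) = (-2−16)² + (16−(-7))² = 324 + 529 = 853
d²(p, Hub-H) = (-2−15)² + (16−14)² = 289 + 4 = 293
d²(p, Hub-J) = (-2−(-8))² + (16−(-9))² = 36 + 625 = 661
Sorted ascending: Hub-C, Hub-B, Hub-E, … — the second-nearest is Hub-B.

Hub-B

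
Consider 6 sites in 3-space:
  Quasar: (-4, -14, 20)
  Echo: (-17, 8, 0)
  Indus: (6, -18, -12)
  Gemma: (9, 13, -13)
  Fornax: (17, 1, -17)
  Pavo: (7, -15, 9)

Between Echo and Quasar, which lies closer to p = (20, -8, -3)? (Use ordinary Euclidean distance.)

Quasar

Compare squared distances:
d²(p, Echo) = (20−(-17))² + (-8−8)² + (-3−0)² = 1369 + 256 + 9 = 1634
d²(p, Quasar) = (20−(-4))² + (-8−(-14))² + (-3−20)² = 576 + 36 + 529 = 1141
1634 > 1141, so Quasar is closer.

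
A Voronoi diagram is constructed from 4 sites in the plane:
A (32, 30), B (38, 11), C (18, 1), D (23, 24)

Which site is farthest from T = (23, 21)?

C

Squared Euclidean distances:
|TA|² = (23−32)² + (21−30)² = 81 + 81 = 162
|TB|² = (23−38)² + (21−11)² = 225 + 100 = 325
|TC|² = (23−18)² + (21−1)² = 25 + 400 = 425
|TD|² = (23−23)² + (21−24)² = 0 + 9 = 9
The largest is to C.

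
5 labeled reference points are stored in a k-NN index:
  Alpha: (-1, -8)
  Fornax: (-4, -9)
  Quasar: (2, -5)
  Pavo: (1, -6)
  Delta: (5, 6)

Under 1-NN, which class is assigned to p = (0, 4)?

Compare squared distances (the ordering matches that of the actual distances):
d²(p, Alpha) = (0−(-1))² + (4−(-8))² = 1 + 144 = 145
d²(p, Fornax) = (0−(-4))² + (4−(-9))² = 16 + 169 = 185
d²(p, Quasar) = (0−2)² + (4−(-5))² = 4 + 81 = 85
d²(p, Pavo) = (0−1)² + (4−(-6))² = 1 + 100 = 101
d²(p, Delta) = (0−5)² + (4−6)² = 25 + 4 = 29
Minimum is at Delta.

Delta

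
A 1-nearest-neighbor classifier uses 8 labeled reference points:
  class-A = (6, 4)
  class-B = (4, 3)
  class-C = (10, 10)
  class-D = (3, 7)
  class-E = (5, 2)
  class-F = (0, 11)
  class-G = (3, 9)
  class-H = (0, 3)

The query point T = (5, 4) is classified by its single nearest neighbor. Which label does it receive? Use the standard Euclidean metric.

class-A

Squared Euclidean distances:
d²(T, class-A) = (5−6)² + (4−4)² = 1 + 0 = 1
d²(T, class-B) = (5−4)² + (4−3)² = 1 + 1 = 2
d²(T, class-C) = (5−10)² + (4−10)² = 25 + 36 = 61
d²(T, class-D) = (5−3)² + (4−7)² = 4 + 9 = 13
d²(T, class-E) = (5−5)² + (4−2)² = 0 + 4 = 4
d²(T, class-F) = (5−0)² + (4−11)² = 25 + 49 = 74
d²(T, class-G) = (5−3)² + (4−9)² = 4 + 25 = 29
d²(T, class-H) = (5−0)² + (4−3)² = 25 + 1 = 26
The smallest is to class-A, so T lies in the Voronoi region of class-A.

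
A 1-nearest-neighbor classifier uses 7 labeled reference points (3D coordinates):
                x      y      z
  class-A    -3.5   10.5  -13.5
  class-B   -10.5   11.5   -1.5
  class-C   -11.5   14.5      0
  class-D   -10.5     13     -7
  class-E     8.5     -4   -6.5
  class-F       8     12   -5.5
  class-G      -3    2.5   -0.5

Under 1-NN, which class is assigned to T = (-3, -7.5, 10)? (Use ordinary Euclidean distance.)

class-G

Since √ is increasing, it suffices to compare squared distances:
d²(T, class-A) = (-3−(-3.5))² + (-7.5−10.5)² + (10−(-13.5))² = 0.25 + 324 + 552.25 = 876.5
d²(T, class-B) = (-3−(-10.5))² + (-7.5−11.5)² + (10−(-1.5))² = 56.25 + 361 + 132.25 = 549.5
d²(T, class-C) = (-3−(-11.5))² + (-7.5−14.5)² + (10−0)² = 72.25 + 484 + 100 = 656.25
d²(T, class-D) = (-3−(-10.5))² + (-7.5−13)² + (10−(-7))² = 56.25 + 420.25 + 289 = 765.5
d²(T, class-E) = (-3−8.5)² + (-7.5−(-4))² + (10−(-6.5))² = 132.25 + 12.25 + 272.25 = 416.75
d²(T, class-F) = (-3−8)² + (-7.5−12)² + (10−(-5.5))² = 121 + 380.25 + 240.25 = 741.5
d²(T, class-G) = (-3−(-3))² + (-7.5−2.5)² + (10−(-0.5))² = 0 + 100 + 110.25 = 210.25
Minimum is at class-G.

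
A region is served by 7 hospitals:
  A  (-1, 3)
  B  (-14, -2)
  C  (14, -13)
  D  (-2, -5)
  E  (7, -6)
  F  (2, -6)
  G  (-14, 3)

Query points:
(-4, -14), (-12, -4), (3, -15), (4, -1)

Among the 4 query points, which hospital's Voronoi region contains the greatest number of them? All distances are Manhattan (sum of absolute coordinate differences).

(-4, -14) — d to each: A:20, B:22, C:19, D:11, E:19, F:14, G:27 → nearest is D
(-12, -4) — d to each: A:18, B:4, C:35, D:11, E:21, F:16, G:9 → nearest is B
(3, -15) — d to each: A:22, B:30, C:13, D:15, E:13, F:10, G:35 → nearest is F
(4, -1) — d to each: A:9, B:19, C:22, D:10, E:8, F:7, G:22 → nearest is F
Tally — B:1, D:1, F:2. F captures the most (2).

F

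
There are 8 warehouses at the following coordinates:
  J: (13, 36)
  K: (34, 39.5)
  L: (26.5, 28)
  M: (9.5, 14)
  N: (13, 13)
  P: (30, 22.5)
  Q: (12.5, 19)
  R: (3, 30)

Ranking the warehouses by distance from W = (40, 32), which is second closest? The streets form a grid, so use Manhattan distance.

d(W,J) = 27 + 4 = 31
d(W,K) = 6 + 7.5 = 13.5
d(W,L) = 13.5 + 4 = 17.5
d(W,M) = 30.5 + 18 = 48.5
d(W,N) = 27 + 19 = 46
d(W,P) = 10 + 9.5 = 19.5
d(W,Q) = 27.5 + 13 = 40.5
d(W,R) = 37 + 2 = 39
Sorted ascending: K, L, P, … — the second-nearest is L.

L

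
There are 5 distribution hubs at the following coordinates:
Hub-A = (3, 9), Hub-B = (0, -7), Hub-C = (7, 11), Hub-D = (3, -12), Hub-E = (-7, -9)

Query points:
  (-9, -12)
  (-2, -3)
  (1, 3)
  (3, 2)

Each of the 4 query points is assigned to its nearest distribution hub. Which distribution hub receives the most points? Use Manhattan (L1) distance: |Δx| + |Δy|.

(-9, -12) — d to each: Hub-A:33, Hub-B:14, Hub-C:39, Hub-D:12, Hub-E:5 → nearest is Hub-E
(-2, -3) — d to each: Hub-A:17, Hub-B:6, Hub-C:23, Hub-D:14, Hub-E:11 → nearest is Hub-B
(1, 3) — d to each: Hub-A:8, Hub-B:11, Hub-C:14, Hub-D:17, Hub-E:20 → nearest is Hub-A
(3, 2) — d to each: Hub-A:7, Hub-B:12, Hub-C:13, Hub-D:14, Hub-E:21 → nearest is Hub-A
Tally — Hub-A:2, Hub-B:1, Hub-E:1. Hub-A captures the most (2).

Hub-A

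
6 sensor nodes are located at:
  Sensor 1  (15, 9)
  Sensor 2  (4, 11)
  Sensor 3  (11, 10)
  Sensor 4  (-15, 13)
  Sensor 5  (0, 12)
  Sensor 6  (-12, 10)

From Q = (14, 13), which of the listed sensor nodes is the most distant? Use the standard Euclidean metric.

Sensor 4

Since √ is increasing, it suffices to compare squared distances:
d²(Q, Sensor 1) = (14−15)² + (13−9)² = 1 + 16 = 17
d²(Q, Sensor 2) = (14−4)² + (13−11)² = 100 + 4 = 104
d²(Q, Sensor 3) = (14−11)² + (13−10)² = 9 + 9 = 18
d²(Q, Sensor 4) = (14−(-15))² + (13−13)² = 841 + 0 = 841
d²(Q, Sensor 5) = (14−0)² + (13−12)² = 196 + 1 = 197
d²(Q, Sensor 6) = (14−(-12))² + (13−10)² = 676 + 9 = 685
The largest is to Sensor 4.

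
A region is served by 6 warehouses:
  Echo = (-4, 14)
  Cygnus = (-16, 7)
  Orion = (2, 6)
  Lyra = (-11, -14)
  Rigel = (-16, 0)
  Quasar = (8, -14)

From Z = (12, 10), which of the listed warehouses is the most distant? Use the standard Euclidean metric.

Lyra

Squared Euclidean distances:
d²(Z, Echo) = (12−(-4))² + (10−14)² = 256 + 16 = 272
d²(Z, Cygnus) = (12−(-16))² + (10−7)² = 784 + 9 = 793
d²(Z, Orion) = (12−2)² + (10−6)² = 100 + 16 = 116
d²(Z, Lyra) = (12−(-11))² + (10−(-14))² = 529 + 576 = 1105
d²(Z, Rigel) = (12−(-16))² + (10−0)² = 784 + 100 = 884
d²(Z, Quasar) = (12−8)² + (10−(-14))² = 16 + 576 = 592
The largest is to Lyra.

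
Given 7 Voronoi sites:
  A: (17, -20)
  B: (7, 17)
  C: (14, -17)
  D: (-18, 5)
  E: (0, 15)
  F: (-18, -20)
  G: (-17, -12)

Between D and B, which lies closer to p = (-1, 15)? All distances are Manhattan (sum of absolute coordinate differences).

d(p,D) = |-1−(-18)| + |15−5| = 17 + 10 = 27
d(p,B) = |-1−7| + |15−17| = 8 + 2 = 10
27 > 10, so B is closer.

B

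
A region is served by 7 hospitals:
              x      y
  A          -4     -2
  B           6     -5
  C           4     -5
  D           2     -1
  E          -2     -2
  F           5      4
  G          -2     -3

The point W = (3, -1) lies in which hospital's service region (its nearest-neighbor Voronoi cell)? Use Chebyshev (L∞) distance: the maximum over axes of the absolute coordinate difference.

D

d(W,A) = max(7, 1) = 7
d(W,B) = max(3, 4) = 4
d(W,C) = max(1, 4) = 4
d(W,D) = max(1, 0) = 1
d(W,E) = max(5, 1) = 5
d(W,F) = max(2, 5) = 5
d(W,G) = max(5, 2) = 5
Minimum is at D.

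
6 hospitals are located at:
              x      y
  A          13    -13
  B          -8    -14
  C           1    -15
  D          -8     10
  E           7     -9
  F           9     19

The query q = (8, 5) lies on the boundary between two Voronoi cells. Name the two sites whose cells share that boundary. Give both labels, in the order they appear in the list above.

Squared distances from q to each site:
|qA|² = (8−13)² + (5−(-13))² = 25 + 324 = 349
|qB|² = (8−(-8))² + (5−(-14))² = 256 + 361 = 617
|qC|² = (8−1)² + (5−(-15))² = 49 + 400 = 449
|qD|² = (8−(-8))² + (5−10)² = 256 + 25 = 281
|qE|² = (8−7)² + (5−(-9))² = 1 + 196 = 197
|qF|² = (8−9)² + (5−19)² = 1 + 196 = 197
q is equidistant from E and F (both at squared distance 197), and every other site is strictly farther — so q lies on the E–F Voronoi edge.

E and F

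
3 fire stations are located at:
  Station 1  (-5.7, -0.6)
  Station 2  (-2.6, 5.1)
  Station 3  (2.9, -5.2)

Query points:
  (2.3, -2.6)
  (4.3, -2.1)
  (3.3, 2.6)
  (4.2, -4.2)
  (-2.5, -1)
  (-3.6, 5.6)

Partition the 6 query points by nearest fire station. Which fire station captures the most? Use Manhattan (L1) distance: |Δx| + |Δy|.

(2.3, -2.6) — d to each: Station 1:10, Station 2:12.6, Station 3:3.2 → nearest is Station 3
(4.3, -2.1) — d to each: Station 1:11.5, Station 2:14.1, Station 3:4.5 → nearest is Station 3
(3.3, 2.6) — d to each: Station 1:12.2, Station 2:8.4, Station 3:8.2 → nearest is Station 3
(4.2, -4.2) — d to each: Station 1:13.5, Station 2:16.1, Station 3:2.3 → nearest is Station 3
(-2.5, -1) — d to each: Station 1:3.6, Station 2:6.2, Station 3:9.6 → nearest is Station 1
(-3.6, 5.6) — d to each: Station 1:8.3, Station 2:1.5, Station 3:17.3 → nearest is Station 2
Tally — Station 1:1, Station 2:1, Station 3:4. Station 3 captures the most (4).

Station 3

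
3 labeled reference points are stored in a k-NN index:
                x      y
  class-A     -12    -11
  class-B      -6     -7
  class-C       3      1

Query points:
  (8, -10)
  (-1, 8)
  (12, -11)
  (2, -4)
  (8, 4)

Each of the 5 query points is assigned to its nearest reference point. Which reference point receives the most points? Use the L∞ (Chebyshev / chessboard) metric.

class-C

(8, -10) — d to each: class-A:20, class-B:14, class-C:11 → nearest is class-C
(-1, 8) — d to each: class-A:19, class-B:15, class-C:7 → nearest is class-C
(12, -11) — d to each: class-A:24, class-B:18, class-C:12 → nearest is class-C
(2, -4) — d to each: class-A:14, class-B:8, class-C:5 → nearest is class-C
(8, 4) — d to each: class-A:20, class-B:14, class-C:5 → nearest is class-C
Tally — class-C:5. class-C captures the most (5).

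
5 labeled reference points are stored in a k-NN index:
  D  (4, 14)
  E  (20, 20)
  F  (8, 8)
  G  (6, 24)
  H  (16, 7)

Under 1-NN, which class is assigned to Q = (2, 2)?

Squared Euclidean distances:
|QD|² = (2−4)² + (2−14)² = 4 + 144 = 148
|QE|² = (2−20)² + (2−20)² = 324 + 324 = 648
|QF|² = (2−8)² + (2−8)² = 36 + 36 = 72
|QG|² = (2−6)² + (2−24)² = 16 + 484 = 500
|QH|² = (2−16)² + (2−7)² = 196 + 25 = 221
Minimum is at F.

F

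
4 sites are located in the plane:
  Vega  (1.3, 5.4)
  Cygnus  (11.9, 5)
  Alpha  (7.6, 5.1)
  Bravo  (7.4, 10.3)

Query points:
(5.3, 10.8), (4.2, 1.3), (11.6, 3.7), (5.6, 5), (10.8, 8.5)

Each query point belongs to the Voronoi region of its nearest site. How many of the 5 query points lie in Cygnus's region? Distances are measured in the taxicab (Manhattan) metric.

(5.3, 10.8) — d to each: Vega:9.4, Cygnus:12.4, Alpha:8, Bravo:2.6 → nearest is Bravo
(4.2, 1.3) — d to each: Vega:7, Cygnus:11.4, Alpha:7.2, Bravo:12.2 → nearest is Vega
(11.6, 3.7) — d to each: Vega:12, Cygnus:1.6, Alpha:5.4, Bravo:10.8 → nearest is Cygnus
(5.6, 5) — d to each: Vega:4.7, Cygnus:6.3, Alpha:2.1, Bravo:7.1 → nearest is Alpha
(10.8, 8.5) — d to each: Vega:12.6, Cygnus:4.6, Alpha:6.6, Bravo:5.2 → nearest is Cygnus
2 of the 5 points have Cygnus as nearest.

2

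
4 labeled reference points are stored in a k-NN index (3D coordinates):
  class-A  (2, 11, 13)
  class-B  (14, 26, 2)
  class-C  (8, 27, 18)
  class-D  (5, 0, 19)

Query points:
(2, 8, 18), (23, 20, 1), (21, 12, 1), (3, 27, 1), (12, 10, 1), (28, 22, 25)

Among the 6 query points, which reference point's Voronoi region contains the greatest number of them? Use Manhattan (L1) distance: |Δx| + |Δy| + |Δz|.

(2, 8, 18) — d to each: class-A:8, class-B:46, class-C:25, class-D:12 → nearest is class-A
(23, 20, 1) — d to each: class-A:42, class-B:16, class-C:39, class-D:56 → nearest is class-B
(21, 12, 1) — d to each: class-A:32, class-B:22, class-C:45, class-D:46 → nearest is class-B
(3, 27, 1) — d to each: class-A:29, class-B:13, class-C:22, class-D:47 → nearest is class-B
(12, 10, 1) — d to each: class-A:23, class-B:19, class-C:38, class-D:35 → nearest is class-B
(28, 22, 25) — d to each: class-A:49, class-B:41, class-C:32, class-D:51 → nearest is class-C
Tally — class-A:1, class-B:4, class-C:1. class-B captures the most (4).

class-B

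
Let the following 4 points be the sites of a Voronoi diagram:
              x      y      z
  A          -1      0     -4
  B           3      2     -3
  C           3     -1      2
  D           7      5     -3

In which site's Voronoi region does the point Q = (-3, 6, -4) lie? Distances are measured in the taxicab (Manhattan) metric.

A

d(Q,A) = |-3−(-1)| + |6−0| + |-4−(-4)| = 2 + 6 + 0 = 8
d(Q,B) = |-3−3| + |6−2| + |-4−(-3)| = 6 + 4 + 1 = 11
d(Q,C) = |-3−3| + |6−(-1)| + |-4−2| = 6 + 7 + 6 = 19
d(Q,D) = |-3−7| + |6−5| + |-4−(-3)| = 10 + 1 + 1 = 12
The smallest is to A, so Q lies in the Voronoi region of A.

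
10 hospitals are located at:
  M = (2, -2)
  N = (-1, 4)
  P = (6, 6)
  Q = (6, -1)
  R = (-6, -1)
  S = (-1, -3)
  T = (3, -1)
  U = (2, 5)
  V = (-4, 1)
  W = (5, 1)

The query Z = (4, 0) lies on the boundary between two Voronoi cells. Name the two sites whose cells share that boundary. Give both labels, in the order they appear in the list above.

Squared distances from Z to each site:
|ZM|² = 4 + 4 = 8
|ZN|² = 25 + 16 = 41
|ZP|² = 4 + 36 = 40
|ZQ|² = 4 + 1 = 5
|ZR|² = 100 + 1 = 101
|ZS|² = 25 + 9 = 34
|ZT|² = 1 + 1 = 2
|ZU|² = 4 + 25 = 29
|ZV|² = 64 + 1 = 65
|ZW|² = 1 + 1 = 2
Z is equidistant from T and W (both at squared distance 2), and every other site is strictly farther — so Z lies on the T–W Voronoi edge.

T and W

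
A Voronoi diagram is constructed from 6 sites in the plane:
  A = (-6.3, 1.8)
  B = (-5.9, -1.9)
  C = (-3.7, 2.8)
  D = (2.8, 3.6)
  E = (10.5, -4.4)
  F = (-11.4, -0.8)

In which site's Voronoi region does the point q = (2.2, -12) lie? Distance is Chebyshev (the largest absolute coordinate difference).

d(q,A) = max(8.5, 13.8) = 13.8
d(q,B) = max(8.1, 10.1) = 10.1
d(q,C) = max(5.9, 14.8) = 14.8
d(q,D) = max(0.6, 15.6) = 15.6
d(q,E) = max(8.3, 7.6) = 8.3
d(q,F) = max(13.6, 11.2) = 13.6
Minimum is at E.

E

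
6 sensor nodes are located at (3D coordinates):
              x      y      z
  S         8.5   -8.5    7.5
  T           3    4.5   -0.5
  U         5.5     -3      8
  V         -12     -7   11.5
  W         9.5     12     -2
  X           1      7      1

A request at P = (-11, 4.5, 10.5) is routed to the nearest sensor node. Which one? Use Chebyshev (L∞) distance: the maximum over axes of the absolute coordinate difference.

V

d(P,S) = max(19.5, 13, 3) = 19.5
d(P,T) = max(14, 0, 11) = 14
d(P,U) = max(16.5, 7.5, 2.5) = 16.5
d(P,V) = max(1, 11.5, 1) = 11.5
d(P,W) = max(20.5, 7.5, 12.5) = 20.5
d(P,X) = max(12, 2.5, 9.5) = 12
V is nearest.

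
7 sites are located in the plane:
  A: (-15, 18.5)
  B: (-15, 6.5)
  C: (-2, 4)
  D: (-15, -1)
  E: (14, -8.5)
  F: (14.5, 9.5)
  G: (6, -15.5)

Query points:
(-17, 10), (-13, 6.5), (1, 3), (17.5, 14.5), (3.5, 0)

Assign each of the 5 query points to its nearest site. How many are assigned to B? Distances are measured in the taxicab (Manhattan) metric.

2

(-17, 10) — d to each: A:10.5, B:5.5, C:21, D:13, E:49.5, F:32, G:48.5 → nearest is B
(-13, 6.5) — d to each: A:14, B:2, C:13.5, D:9.5, E:42, F:30.5, G:41 → nearest is B
(1, 3) — d to each: A:31.5, B:19.5, C:4, D:20, E:24.5, F:20, G:23.5 → nearest is C
(17.5, 14.5) — d to each: A:36.5, B:40.5, C:30, D:48, E:26.5, F:8, G:41.5 → nearest is F
(3.5, 0) — d to each: A:37, B:25, C:9.5, D:19.5, E:19, F:20.5, G:18 → nearest is C
2 of the 5 points have B as nearest.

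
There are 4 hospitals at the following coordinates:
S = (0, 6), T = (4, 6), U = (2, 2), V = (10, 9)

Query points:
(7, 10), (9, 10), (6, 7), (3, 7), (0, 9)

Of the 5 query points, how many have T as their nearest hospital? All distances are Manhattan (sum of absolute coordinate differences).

(7, 10) — d to each: S:11, T:7, U:13, V:4 → nearest is V
(9, 10) — d to each: S:13, T:9, U:15, V:2 → nearest is V
(6, 7) — d to each: S:7, T:3, U:9, V:6 → nearest is T
(3, 7) — d to each: S:4, T:2, U:6, V:9 → nearest is T
(0, 9) — d to each: S:3, T:7, U:9, V:10 → nearest is S
2 of the 5 points have T as nearest.

2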